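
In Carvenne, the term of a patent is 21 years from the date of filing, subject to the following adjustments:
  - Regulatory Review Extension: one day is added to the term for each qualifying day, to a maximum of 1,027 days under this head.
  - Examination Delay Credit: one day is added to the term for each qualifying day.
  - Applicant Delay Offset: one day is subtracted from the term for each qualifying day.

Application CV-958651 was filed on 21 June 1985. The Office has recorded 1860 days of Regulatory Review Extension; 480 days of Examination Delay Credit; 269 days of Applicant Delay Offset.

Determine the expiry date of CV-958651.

Base term: filing date + 21 years → 21 June 2006.
Regulatory Review Extension: 1860 days claimed exceeds the 1027-day cap, so +1027 days → 13 April 2009.
Examination Delay Credit: +480 days → 6 August 2010.
Applicant Delay Offset: −269 days → 10 November 2009.

2009-11-10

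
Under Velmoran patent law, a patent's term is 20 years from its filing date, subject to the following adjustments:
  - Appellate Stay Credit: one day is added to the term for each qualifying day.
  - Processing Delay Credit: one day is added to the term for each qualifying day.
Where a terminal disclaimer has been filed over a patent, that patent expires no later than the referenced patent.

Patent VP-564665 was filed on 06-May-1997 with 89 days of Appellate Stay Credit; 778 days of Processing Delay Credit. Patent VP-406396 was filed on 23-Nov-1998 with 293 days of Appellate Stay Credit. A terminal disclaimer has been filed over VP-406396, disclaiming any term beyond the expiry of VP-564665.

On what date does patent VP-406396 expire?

Natural term of VP-406396:
  Base: filing + 20 years → 23 November 2018.
  Appellate Stay Credit: +293 days → 12 September 2019.
Expiry of referenced patent VP-564665:
  Base: filing + 20 years → 6 May 2017.
  Appellate Stay Credit: +89 days → 3 August 2017.
  Processing Delay Credit: +778 days → 20 September 2019.
Terminal disclaimer: VP-406396 expires on the earlier of 12 September 2019 and 20 September 2019.

2019-09-12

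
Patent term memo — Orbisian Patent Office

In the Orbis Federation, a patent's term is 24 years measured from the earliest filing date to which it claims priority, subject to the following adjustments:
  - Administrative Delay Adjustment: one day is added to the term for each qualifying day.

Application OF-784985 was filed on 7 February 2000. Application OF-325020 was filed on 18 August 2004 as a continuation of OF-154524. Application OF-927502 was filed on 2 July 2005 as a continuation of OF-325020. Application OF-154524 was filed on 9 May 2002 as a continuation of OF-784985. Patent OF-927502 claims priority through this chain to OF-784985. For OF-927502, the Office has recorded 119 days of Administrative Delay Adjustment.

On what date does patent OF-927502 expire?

Earliest priority filing: 7 February 2000.
Base term: 7 February 2000 + 24 years → 7 February 2024.
Administrative Delay Adjustment: +119 days → 5 June 2024.

2024-06-05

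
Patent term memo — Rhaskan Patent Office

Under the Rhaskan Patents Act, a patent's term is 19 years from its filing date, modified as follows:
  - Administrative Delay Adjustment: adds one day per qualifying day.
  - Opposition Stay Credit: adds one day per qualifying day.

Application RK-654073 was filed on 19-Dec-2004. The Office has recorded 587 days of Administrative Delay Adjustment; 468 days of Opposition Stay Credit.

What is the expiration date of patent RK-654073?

Base term: filing date + 19 years → 19 December 2023.
Administrative Delay Adjustment: +587 days → 28 July 2025.
Opposition Stay Credit: +468 days → 8 November 2026.

November 8, 2026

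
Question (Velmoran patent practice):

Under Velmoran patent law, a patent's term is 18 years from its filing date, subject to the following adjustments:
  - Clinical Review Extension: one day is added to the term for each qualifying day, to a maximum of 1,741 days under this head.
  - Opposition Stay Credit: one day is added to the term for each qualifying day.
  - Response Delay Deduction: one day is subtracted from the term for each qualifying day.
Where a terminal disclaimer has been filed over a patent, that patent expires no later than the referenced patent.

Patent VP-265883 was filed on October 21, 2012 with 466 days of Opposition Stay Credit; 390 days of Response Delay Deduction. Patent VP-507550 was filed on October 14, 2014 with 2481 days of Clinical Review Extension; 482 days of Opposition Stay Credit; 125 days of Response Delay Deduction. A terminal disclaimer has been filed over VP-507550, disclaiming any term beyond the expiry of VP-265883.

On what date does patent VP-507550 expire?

2031-01-05

Natural term of VP-507550:
  Base: filing + 18 years → 14 October 2032.
  Clinical Review Extension: 2481 days claimed exceeds the 1741-day cap, so +1741 days → 21 July 2037.
  Opposition Stay Credit: +482 days → 15 November 2038.
  Response Delay Deduction: −125 days → 13 July 2038.
Expiry of referenced patent VP-265883:
  Base: filing + 18 years → 21 October 2030.
  Opposition Stay Credit: +466 days → 30 January 2032.
  Response Delay Deduction: −390 days → 5 January 2031.
Terminal disclaimer: VP-507550 expires on the earlier of 13 July 2038 and 5 January 2031.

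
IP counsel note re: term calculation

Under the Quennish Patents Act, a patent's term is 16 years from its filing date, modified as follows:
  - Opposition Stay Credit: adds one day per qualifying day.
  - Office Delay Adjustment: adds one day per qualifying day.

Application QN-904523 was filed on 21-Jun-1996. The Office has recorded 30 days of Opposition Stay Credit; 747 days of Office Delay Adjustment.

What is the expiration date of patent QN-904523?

August 7, 2014

Base term: filing date + 16 years → 21 June 2012.
Opposition Stay Credit: +30 days → 21 July 2012.
Office Delay Adjustment: +747 days → 7 August 2014.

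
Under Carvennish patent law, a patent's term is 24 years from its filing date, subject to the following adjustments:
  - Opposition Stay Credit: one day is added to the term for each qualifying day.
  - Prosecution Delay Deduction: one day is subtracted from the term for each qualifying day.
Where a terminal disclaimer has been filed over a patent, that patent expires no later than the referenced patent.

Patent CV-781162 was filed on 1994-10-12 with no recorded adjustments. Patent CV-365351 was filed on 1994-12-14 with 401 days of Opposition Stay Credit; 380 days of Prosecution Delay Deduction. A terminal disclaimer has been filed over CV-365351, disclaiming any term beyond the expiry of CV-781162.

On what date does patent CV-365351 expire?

Natural term of CV-365351:
  Base: filing + 24 years → 14 December 2018.
  Opposition Stay Credit: +401 days → 19 January 2020.
  Prosecution Delay Deduction: −380 days → 4 January 2019.
Expiry of referenced patent CV-781162:
  Base: filing + 24 years → 12 October 2018.
Terminal disclaimer: CV-365351 expires on the earlier of 4 January 2019 and 12 October 2018.

October 12, 2018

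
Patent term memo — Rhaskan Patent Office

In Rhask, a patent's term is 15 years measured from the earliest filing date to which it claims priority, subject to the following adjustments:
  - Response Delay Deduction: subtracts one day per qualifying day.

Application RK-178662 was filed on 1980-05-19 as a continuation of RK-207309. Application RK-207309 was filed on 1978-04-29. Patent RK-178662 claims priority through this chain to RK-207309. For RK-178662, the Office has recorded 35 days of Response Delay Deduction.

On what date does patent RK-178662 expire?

1993-03-25

Earliest priority filing: 29 April 1978.
Base term: 29 April 1978 + 15 years → 29 April 1993.
Response Delay Deduction: −35 days → 25 March 1993.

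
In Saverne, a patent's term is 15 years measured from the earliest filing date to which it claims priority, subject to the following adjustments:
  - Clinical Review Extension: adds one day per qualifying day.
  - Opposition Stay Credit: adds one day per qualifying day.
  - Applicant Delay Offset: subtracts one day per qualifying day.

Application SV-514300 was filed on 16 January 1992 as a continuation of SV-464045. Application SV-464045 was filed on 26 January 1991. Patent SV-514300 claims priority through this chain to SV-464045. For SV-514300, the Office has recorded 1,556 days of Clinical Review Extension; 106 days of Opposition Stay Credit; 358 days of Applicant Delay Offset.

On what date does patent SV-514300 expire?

August 22, 2009

Earliest priority filing: 26 January 1991.
Base term: 26 January 1991 + 15 years → 26 January 2006.
Clinical Review Extension: +1556 days → 1 May 2010.
Opposition Stay Credit: +106 days → 15 August 2010.
Applicant Delay Offset: −358 days → 22 August 2009.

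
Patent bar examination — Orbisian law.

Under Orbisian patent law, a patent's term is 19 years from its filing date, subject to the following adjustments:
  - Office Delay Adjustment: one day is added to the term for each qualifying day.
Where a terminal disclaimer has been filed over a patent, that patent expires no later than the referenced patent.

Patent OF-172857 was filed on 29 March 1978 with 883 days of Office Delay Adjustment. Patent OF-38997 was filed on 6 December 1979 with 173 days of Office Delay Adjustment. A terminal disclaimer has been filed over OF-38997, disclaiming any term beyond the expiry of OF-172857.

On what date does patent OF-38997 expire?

1999-05-28

Natural term of OF-38997:
  Base: filing + 19 years → 6 December 1998.
  Office Delay Adjustment: +173 days → 28 May 1999.
Expiry of referenced patent OF-172857:
  Base: filing + 19 years → 29 March 1997.
  Office Delay Adjustment: +883 days → 29 August 1999.
Terminal disclaimer: OF-38997 expires on the earlier of 28 May 1999 and 29 August 1999.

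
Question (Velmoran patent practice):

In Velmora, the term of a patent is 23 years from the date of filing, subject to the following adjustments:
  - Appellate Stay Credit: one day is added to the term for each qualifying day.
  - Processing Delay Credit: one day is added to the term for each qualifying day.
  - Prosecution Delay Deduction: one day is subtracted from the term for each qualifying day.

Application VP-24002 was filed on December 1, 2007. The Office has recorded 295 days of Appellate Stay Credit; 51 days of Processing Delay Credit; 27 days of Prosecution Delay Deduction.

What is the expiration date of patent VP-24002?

Base term: filing date + 23 years → 1 December 2030.
Appellate Stay Credit: +295 days → 22 September 2031.
Processing Delay Credit: +51 days → 12 November 2031.
Prosecution Delay Deduction: −27 days → 16 October 2031.

2031-10-16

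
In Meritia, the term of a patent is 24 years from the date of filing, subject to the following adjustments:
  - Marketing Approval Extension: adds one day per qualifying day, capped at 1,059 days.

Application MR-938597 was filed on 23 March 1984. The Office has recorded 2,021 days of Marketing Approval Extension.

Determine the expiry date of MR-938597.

Base term: filing date + 24 years → 23 March 2008.
Marketing Approval Extension: 2021 days claimed exceeds the 1059-day cap, so +1059 days → 15 February 2011.

2011-02-15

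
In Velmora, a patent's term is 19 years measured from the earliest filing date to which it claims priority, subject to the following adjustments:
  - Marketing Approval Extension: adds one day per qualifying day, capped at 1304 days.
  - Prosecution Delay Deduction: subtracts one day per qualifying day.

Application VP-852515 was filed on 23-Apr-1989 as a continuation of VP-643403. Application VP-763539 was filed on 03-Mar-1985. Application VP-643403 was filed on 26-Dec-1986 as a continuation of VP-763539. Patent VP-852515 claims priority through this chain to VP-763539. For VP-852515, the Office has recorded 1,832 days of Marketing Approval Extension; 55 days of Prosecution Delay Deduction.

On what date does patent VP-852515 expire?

Earliest priority filing: 3 March 1985.
Base term: 3 March 1985 + 19 years → 3 March 2004.
Marketing Approval Extension: 1832 days claimed exceeds the 1304-day cap, so +1304 days → 28 September 2007.
Prosecution Delay Deduction: −55 days → 4 August 2007.

August 4, 2007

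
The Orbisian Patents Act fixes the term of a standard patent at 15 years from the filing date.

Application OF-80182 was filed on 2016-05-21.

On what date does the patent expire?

May 21, 2031

Filing date + 15 years → 21 May 2031.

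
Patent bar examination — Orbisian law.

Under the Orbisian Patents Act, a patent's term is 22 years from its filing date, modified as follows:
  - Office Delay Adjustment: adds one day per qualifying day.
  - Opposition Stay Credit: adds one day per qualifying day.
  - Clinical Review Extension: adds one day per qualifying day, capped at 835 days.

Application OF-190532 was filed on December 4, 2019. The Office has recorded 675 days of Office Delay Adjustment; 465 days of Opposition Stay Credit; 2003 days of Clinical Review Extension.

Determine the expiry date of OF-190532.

Base term: filing date + 22 years → 4 December 2041.
Office Delay Adjustment: +675 days → 10 October 2043.
Opposition Stay Credit: +465 days → 17 January 2045.
Clinical Review Extension: 2003 days claimed exceeds the 835-day cap, so +835 days → 2 May 2047.

May 2, 2047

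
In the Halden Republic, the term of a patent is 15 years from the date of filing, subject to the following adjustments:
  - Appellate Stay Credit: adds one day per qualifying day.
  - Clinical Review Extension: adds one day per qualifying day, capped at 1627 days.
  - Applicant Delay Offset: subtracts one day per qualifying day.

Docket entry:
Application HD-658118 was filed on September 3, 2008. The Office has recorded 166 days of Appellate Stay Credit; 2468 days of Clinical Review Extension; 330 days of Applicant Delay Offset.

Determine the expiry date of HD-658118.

Base term: filing date + 15 years → 3 September 2023.
Appellate Stay Credit: +166 days → 16 February 2024.
Clinical Review Extension: 2468 days claimed exceeds the 1627-day cap, so +1627 days → 31 July 2028.
Applicant Delay Offset: −330 days → 5 September 2027.

2027-09-05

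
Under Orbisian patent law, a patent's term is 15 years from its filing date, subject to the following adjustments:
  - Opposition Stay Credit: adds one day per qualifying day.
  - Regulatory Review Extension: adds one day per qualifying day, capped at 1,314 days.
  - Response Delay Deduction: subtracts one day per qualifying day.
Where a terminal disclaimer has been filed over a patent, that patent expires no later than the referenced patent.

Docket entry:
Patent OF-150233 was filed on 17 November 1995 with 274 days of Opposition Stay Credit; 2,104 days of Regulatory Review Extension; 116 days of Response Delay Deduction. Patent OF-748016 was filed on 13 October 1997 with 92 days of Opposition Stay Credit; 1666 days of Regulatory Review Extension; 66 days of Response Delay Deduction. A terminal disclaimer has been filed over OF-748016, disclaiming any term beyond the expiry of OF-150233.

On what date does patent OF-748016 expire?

Natural term of OF-748016:
  Base: filing + 15 years → 13 October 2012.
  Opposition Stay Credit: +92 days → 13 January 2013.
  Regulatory Review Extension: 1666 days claimed exceeds the 1314-day cap, so +1314 days → 19 August 2016.
  Response Delay Deduction: −66 days → 14 June 2016.
Expiry of referenced patent OF-150233:
  Base: filing + 15 years → 17 November 2010.
  Opposition Stay Credit: +274 days → 18 August 2011.
  Regulatory Review Extension: 2104 days claimed exceeds the 1314-day cap, so +1314 days → 24 March 2015.
  Response Delay Deduction: −116 days → 28 November 2014.
Terminal disclaimer: OF-748016 expires on the earlier of 14 June 2016 and 28 November 2014.

November 28, 2014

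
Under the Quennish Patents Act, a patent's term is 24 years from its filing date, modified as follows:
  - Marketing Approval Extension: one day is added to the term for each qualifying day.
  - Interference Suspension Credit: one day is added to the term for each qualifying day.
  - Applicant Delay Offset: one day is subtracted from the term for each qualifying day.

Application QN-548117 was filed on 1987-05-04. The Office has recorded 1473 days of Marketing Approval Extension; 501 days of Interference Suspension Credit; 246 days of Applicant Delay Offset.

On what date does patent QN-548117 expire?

Base term: filing date + 24 years → 4 May 2011.
Marketing Approval Extension: +1473 days → 16 May 2015.
Interference Suspension Credit: +501 days → 28 September 2016.
Applicant Delay Offset: −246 days → 26 January 2016.

January 26, 2016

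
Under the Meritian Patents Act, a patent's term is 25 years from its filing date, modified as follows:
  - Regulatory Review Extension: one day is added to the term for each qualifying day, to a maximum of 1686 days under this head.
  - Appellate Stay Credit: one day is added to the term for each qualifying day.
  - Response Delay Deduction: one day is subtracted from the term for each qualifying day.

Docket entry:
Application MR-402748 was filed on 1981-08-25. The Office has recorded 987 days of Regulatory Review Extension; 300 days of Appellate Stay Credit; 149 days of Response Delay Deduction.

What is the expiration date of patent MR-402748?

2009-10-06

Base term: filing date + 25 years → 25 August 2006.
Regulatory Review Extension: 987 days (within the 1686-day cap) → +987 days → 8 May 2009.
Appellate Stay Credit: +300 days → 4 March 2010.
Response Delay Deduction: −149 days → 6 October 2009.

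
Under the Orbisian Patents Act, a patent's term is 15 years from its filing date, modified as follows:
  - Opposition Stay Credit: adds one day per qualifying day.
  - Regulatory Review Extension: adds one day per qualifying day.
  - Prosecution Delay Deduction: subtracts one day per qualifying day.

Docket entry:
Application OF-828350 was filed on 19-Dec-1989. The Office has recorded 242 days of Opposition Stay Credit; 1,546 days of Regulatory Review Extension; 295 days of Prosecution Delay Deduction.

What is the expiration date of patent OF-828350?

Base term: filing date + 15 years → 19 December 2004.
Opposition Stay Credit: +242 days → 18 August 2005.
Regulatory Review Extension: +1546 days → 11 November 2009.
Prosecution Delay Deduction: −295 days → 20 January 2009.

January 20, 2009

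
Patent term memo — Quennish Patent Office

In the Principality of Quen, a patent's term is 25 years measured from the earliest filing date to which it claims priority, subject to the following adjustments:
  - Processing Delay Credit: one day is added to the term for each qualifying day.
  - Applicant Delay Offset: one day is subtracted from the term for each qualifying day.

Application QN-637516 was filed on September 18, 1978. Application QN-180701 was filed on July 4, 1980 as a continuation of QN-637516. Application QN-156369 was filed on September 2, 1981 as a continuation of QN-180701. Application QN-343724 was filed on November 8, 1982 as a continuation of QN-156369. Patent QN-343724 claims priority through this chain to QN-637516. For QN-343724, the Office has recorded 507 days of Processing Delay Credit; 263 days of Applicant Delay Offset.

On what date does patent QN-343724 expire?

Earliest priority filing: 18 September 1978.
Base term: 18 September 1978 + 25 years → 18 September 2003.
Processing Delay Credit: +507 days → 6 February 2005.
Applicant Delay Offset: −263 days → 19 May 2004.

2004-05-19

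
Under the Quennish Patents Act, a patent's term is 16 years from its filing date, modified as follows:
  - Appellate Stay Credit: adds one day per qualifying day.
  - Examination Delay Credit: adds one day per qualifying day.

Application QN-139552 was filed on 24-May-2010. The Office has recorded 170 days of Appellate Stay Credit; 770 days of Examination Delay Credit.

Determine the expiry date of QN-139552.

2028-12-19

Base term: filing date + 16 years → 24 May 2026.
Appellate Stay Credit: +170 days → 10 November 2026.
Examination Delay Credit: +770 days → 19 December 2028.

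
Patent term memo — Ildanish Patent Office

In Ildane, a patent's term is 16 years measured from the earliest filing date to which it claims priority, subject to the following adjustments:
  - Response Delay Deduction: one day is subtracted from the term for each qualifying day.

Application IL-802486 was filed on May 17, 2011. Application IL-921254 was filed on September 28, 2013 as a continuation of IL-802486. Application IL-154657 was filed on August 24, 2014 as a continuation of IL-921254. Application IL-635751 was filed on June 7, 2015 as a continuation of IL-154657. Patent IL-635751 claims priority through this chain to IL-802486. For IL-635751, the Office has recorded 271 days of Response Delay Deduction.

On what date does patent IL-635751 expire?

Earliest priority filing: 17 May 2011.
Base term: 17 May 2011 + 16 years → 17 May 2027.
Response Delay Deduction: −271 days → 19 August 2026.

2026-08-19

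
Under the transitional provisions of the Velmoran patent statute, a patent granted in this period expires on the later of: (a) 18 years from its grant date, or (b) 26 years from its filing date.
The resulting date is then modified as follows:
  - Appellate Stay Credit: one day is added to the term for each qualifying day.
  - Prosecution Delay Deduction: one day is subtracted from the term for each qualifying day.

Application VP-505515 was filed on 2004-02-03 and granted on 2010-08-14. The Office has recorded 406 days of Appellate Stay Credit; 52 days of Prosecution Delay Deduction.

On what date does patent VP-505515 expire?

January 23, 2031

(a) grant + 18 years → 14 August 2028.
(b) filing + 26 years → 3 February 2030.
Later of the two: 3 February 2030.
Appellate Stay Credit: +406 days → 16 March 2031.
Prosecution Delay Deduction: −52 days → 23 January 2031.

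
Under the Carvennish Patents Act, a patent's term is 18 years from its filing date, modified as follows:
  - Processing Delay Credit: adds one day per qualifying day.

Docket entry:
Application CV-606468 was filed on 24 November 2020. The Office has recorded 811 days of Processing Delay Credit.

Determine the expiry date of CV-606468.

February 12, 2041

Base term: filing date + 18 years → 24 November 2038.
Processing Delay Credit: +811 days → 12 February 2041.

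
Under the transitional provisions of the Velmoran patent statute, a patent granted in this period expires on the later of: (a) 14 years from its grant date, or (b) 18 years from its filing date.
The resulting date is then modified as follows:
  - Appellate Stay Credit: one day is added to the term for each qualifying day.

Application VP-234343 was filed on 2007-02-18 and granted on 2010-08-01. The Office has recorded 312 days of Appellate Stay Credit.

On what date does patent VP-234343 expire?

(a) grant + 14 years → 1 August 2024.
(b) filing + 18 years → 18 February 2025.
Later of the two: 18 February 2025.
Appellate Stay Credit: +312 days → 27 December 2025.

2025-12-27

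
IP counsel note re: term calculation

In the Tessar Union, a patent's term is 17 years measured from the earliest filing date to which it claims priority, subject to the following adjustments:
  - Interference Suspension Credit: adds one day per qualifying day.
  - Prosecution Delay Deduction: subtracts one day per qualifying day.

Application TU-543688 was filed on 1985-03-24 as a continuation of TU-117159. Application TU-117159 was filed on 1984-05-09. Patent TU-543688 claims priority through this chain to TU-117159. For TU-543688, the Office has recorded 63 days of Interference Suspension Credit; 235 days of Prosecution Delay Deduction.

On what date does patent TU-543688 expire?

Earliest priority filing: 9 May 1984.
Base term: 9 May 1984 + 17 years → 9 May 2001.
Interference Suspension Credit: +63 days → 11 July 2001.
Prosecution Delay Deduction: −235 days → 18 November 2000.

November 18, 2000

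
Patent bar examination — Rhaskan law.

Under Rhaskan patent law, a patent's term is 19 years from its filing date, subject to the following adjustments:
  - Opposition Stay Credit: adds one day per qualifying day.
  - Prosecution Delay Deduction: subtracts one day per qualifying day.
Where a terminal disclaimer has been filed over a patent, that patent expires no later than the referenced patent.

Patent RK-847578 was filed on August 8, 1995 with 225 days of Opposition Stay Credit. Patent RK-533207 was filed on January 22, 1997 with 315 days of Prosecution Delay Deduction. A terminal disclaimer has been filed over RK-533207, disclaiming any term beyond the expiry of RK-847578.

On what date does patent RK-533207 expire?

March 13, 2015

Natural term of RK-533207:
  Base: filing + 19 years → 22 January 2016.
  Prosecution Delay Deduction: −315 days → 13 March 2015.
Expiry of referenced patent RK-847578:
  Base: filing + 19 years → 8 August 2014.
  Opposition Stay Credit: +225 days → 21 March 2015.
Terminal disclaimer: RK-533207 expires on the earlier of 13 March 2015 and 21 March 2015.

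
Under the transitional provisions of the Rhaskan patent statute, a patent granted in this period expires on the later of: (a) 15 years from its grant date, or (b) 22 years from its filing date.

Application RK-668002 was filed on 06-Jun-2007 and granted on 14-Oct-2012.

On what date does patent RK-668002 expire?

(a) grant + 15 years → 14 October 2027.
(b) filing + 22 years → 6 June 2029.
Later of the two: 6 June 2029.

2029-06-06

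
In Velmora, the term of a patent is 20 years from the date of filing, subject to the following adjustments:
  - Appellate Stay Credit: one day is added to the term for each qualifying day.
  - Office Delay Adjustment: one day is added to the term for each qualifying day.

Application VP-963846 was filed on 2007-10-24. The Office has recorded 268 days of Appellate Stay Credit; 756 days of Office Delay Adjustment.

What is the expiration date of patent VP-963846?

Base term: filing date + 20 years → 24 October 2027.
Appellate Stay Credit: +268 days → 18 July 2028.
Office Delay Adjustment: +756 days → 13 August 2030.

2030-08-13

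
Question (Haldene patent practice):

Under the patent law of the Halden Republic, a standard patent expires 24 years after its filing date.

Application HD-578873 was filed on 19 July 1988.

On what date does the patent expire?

Filing date + 24 years → 19 July 2012.

July 19, 2012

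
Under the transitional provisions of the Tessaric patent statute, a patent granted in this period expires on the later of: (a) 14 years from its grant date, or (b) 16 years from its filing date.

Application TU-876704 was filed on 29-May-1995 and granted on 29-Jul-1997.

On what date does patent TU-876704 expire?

2011-07-29

(a) grant + 14 years → 29 July 2011.
(b) filing + 16 years → 29 May 2011.
Later of the two: 29 July 2011.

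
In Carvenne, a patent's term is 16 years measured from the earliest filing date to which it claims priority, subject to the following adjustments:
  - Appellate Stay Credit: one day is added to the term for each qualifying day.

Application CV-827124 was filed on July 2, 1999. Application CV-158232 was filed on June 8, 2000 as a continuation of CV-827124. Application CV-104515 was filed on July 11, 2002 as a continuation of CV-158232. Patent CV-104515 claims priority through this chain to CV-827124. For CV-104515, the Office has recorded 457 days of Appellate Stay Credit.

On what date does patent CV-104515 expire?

Earliest priority filing: 2 July 1999.
Base term: 2 July 1999 + 16 years → 2 July 2015.
Appellate Stay Credit: +457 days → 1 October 2016.

2016-10-01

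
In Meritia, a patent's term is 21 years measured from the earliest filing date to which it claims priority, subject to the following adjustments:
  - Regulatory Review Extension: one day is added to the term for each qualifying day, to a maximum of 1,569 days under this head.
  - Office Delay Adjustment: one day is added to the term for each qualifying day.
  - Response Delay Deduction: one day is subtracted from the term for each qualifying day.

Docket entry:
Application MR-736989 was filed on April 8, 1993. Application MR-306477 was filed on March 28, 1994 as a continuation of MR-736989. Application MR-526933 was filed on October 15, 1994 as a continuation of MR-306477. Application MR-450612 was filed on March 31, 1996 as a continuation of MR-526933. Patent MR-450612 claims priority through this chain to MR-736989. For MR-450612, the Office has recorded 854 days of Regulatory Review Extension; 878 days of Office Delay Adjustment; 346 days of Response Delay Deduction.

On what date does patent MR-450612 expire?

Earliest priority filing: 8 April 1993.
Base term: 8 April 1993 + 21 years → 8 April 2014.
Regulatory Review Extension: 854 days (within the 1569-day cap) → +854 days → 9 August 2016.
Office Delay Adjustment: +878 days → 4 January 2019.
Response Delay Deduction: −346 days → 23 January 2018.

2018-01-23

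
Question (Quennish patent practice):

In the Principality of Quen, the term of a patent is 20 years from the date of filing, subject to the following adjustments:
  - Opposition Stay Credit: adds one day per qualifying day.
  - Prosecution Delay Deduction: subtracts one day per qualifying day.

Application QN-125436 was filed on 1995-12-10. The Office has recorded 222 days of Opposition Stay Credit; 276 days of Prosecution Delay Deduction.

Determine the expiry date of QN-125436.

October 17, 2015

Base term: filing date + 20 years → 10 December 2015.
Opposition Stay Credit: +222 days → 19 July 2016.
Prosecution Delay Deduction: −276 days → 17 October 2015.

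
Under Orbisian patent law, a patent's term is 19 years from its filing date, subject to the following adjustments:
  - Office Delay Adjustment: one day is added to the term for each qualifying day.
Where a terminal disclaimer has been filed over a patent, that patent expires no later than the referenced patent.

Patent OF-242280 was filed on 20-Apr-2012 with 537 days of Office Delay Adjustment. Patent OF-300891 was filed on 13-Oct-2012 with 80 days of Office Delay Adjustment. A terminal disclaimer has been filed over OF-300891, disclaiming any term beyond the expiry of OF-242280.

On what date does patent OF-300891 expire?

Natural term of OF-300891:
  Base: filing + 19 years → 13 October 2031.
  Office Delay Adjustment: +80 days → 1 January 2032.
Expiry of referenced patent OF-242280:
  Base: filing + 19 years → 20 April 2031.
  Office Delay Adjustment: +537 days → 8 October 2032.
Terminal disclaimer: OF-300891 expires on the earlier of 1 January 2032 and 8 October 2032.

January 1, 2032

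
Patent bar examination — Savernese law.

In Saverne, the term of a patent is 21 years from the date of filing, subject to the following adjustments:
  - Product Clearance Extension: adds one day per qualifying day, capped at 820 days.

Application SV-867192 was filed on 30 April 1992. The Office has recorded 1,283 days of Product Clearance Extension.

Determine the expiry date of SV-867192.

Base term: filing date + 21 years → 30 April 2013.
Product Clearance Extension: 1283 days claimed exceeds the 820-day cap, so +820 days → 29 July 2015.

July 29, 2015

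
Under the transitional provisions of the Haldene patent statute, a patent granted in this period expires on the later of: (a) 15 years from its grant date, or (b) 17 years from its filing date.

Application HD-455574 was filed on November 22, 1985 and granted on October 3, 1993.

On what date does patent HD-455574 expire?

(a) grant + 15 years → 3 October 2008.
(b) filing + 17 years → 22 November 2002.
Later of the two: 3 October 2008.

2008-10-03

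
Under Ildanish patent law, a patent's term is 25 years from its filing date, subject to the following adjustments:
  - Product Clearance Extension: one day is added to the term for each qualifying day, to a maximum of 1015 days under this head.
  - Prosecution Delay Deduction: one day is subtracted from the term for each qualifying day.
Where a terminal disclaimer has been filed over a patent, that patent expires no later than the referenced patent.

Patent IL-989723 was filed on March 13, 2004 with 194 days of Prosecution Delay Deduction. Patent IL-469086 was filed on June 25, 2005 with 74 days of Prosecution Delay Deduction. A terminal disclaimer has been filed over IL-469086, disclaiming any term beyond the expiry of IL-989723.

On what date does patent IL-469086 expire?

Natural term of IL-469086:
  Base: filing + 25 years → 25 June 2030.
  Prosecution Delay Deduction: −74 days → 12 April 2030.
Expiry of referenced patent IL-989723:
  Base: filing + 25 years → 13 March 2029.
  Prosecution Delay Deduction: −194 days → 31 August 2028.
Terminal disclaimer: IL-469086 expires on the earlier of 12 April 2030 and 31 August 2028.

2028-08-31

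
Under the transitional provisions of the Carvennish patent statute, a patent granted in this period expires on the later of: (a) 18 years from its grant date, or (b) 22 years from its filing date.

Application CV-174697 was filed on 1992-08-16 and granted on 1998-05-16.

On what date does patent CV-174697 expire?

(a) grant + 18 years → 16 May 2016.
(b) filing + 22 years → 16 August 2014.
Later of the two: 16 May 2016.

May 16, 2016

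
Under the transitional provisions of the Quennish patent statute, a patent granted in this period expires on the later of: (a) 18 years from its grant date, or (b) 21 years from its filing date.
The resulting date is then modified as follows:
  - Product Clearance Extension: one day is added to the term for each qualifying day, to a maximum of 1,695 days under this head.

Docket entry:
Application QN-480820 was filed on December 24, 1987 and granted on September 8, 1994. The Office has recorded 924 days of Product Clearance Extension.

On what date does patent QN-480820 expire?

(a) grant + 18 years → 8 September 2012.
(b) filing + 21 years → 24 December 2008.
Later of the two: 8 September 2012.
Product Clearance Extension: 924 days (within the 1695-day cap) → +924 days → 21 March 2015.

March 21, 2015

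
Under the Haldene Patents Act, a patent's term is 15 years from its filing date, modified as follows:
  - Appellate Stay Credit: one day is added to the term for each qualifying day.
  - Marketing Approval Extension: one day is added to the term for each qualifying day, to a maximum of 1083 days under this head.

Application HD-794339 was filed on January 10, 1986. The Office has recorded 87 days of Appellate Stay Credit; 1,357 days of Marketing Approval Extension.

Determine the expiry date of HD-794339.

March 25, 2004

Base term: filing date + 15 years → 10 January 2001.
Appellate Stay Credit: +87 days → 7 April 2001.
Marketing Approval Extension: 1357 days claimed exceeds the 1083-day cap, so +1083 days → 25 March 2004.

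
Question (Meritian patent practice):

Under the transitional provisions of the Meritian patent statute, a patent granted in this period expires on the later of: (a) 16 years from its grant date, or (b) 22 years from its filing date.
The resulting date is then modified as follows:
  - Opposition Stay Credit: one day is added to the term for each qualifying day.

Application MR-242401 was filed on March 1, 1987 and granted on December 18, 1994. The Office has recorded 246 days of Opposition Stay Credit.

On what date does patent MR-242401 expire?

August 21, 2011

(a) grant + 16 years → 18 December 2010.
(b) filing + 22 years → 1 March 2009.
Later of the two: 18 December 2010.
Opposition Stay Credit: +246 days → 21 August 2011.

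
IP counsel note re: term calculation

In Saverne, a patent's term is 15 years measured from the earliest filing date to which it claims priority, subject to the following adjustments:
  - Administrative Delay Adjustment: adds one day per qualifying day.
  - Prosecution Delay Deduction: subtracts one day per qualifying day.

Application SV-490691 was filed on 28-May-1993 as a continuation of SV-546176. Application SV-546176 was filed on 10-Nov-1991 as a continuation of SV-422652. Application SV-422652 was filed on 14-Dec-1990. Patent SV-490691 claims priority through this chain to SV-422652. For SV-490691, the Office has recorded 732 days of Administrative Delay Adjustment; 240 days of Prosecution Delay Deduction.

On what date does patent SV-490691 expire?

Earliest priority filing: 14 December 1990.
Base term: 14 December 1990 + 15 years → 14 December 2005.
Administrative Delay Adjustment: +732 days → 16 December 2007.
Prosecution Delay Deduction: −240 days → 20 April 2007.

April 20, 2007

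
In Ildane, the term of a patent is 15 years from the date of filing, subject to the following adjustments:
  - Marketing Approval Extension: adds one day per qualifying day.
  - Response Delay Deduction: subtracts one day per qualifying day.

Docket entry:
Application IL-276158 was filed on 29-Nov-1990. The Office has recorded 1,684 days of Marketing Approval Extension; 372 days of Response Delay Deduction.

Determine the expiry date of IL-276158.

2009-07-03

Base term: filing date + 15 years → 29 November 2005.
Marketing Approval Extension: +1684 days → 10 July 2010.
Response Delay Deduction: −372 days → 3 July 2009.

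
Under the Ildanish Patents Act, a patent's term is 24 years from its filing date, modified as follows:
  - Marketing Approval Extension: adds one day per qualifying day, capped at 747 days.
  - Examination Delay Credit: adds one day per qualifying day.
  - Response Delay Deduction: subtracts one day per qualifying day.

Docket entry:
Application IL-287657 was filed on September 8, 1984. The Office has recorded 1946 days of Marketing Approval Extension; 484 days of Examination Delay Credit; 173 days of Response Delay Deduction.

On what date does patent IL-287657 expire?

2011-08-02

Base term: filing date + 24 years → 8 September 2008.
Marketing Approval Extension: 1946 days claimed exceeds the 747-day cap, so +747 days → 25 September 2010.
Examination Delay Credit: +484 days → 22 January 2012.
Response Delay Deduction: −173 days → 2 August 2011.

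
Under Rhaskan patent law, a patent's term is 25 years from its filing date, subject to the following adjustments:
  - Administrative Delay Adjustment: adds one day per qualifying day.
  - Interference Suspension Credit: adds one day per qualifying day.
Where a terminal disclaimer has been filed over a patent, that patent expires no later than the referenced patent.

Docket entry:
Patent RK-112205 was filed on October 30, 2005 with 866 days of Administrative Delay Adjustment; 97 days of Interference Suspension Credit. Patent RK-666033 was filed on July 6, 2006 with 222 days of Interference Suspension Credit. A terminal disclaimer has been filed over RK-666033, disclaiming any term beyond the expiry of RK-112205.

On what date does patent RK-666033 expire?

Natural term of RK-666033:
  Base: filing + 25 years → 6 July 2031.
  Interference Suspension Credit: +222 days → 13 February 2032.
Expiry of referenced patent RK-112205:
  Base: filing + 25 years → 30 October 2030.
  Administrative Delay Adjustment: +866 days → 14 March 2033.
  Interference Suspension Credit: +97 days → 19 June 2033.
Terminal disclaimer: RK-666033 expires on the earlier of 13 February 2032 and 19 June 2033.

February 13, 2032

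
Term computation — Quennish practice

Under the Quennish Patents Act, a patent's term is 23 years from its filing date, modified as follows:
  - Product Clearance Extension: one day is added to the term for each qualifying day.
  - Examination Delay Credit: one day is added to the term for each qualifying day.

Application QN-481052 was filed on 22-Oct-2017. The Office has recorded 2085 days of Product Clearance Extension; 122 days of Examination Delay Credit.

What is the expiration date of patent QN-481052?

November 7, 2046

Base term: filing date + 23 years → 22 October 2040.
Product Clearance Extension: +2085 days → 8 July 2046.
Examination Delay Credit: +122 days → 7 November 2046.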